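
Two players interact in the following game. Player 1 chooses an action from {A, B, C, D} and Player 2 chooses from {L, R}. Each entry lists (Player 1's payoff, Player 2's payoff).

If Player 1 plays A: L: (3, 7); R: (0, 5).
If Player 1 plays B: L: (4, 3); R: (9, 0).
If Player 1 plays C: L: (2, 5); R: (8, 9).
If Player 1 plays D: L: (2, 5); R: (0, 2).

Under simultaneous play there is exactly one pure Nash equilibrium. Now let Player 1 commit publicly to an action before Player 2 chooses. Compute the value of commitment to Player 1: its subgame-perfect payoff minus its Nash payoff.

4

Work backward from Player 2's decision.
- A → Player 2 plays L (best of 7, 5); Player 1 gets 3.
- B → Player 2 plays L (best of 3, 0); Player 1 gets 4.
- C → Player 2 plays R (best of 5, 9); Player 1 gets 8.
- D → Player 2 plays L (best of 5, 2); Player 1 gets 2.
Player 1's induced payoffs are 3, 4, 8, 2, so Player 1 commits to C. Subgame-perfect outcome: (C, R) with payoffs (8, 9).
Now find the simultaneous Nash equilibrium.
Player 1's best replies: L→B; R→B.
Player 2's best replies: A→L; B→L; C→R; D→L.
The unique mutual best reply is (B, L), giving (4, 3).
Player 1's commitment gain: 8 − 4 = 4.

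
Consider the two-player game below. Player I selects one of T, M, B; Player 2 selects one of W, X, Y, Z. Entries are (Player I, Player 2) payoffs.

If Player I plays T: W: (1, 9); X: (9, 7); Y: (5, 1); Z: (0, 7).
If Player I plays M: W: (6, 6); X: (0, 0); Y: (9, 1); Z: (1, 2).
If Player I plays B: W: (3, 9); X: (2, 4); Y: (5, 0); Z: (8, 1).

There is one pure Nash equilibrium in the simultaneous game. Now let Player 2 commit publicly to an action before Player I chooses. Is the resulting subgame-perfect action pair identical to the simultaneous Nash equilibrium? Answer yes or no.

Player I best-responds to each possible Player 2 move:
- W → Player I plays M (best of 1, 6, 3); Player 2 gets 6.
- X → Player I plays T (best of 9, 0, 2); Player 2 gets 7.
- Y → Player I plays M (best of 5, 9, 5); Player 2 gets 1.
- Z → Player I plays B (best of 0, 1, 8); Player 2 gets 1.
Maximizing over 6, 7, 1, 1, Player 2 chooses X. Subgame-perfect outcome: (T, X) with payoffs (9, 7).
Under simultaneous play:
Player I's best replies: W→M; X→T; Y→M; Z→B.
Player 2's best replies: T→W; M→W; B→W.
The unique mutual best reply is (M, W), giving (6, 6).
Sequential outcome (T, X) differs from the Nash profile (M, W).

no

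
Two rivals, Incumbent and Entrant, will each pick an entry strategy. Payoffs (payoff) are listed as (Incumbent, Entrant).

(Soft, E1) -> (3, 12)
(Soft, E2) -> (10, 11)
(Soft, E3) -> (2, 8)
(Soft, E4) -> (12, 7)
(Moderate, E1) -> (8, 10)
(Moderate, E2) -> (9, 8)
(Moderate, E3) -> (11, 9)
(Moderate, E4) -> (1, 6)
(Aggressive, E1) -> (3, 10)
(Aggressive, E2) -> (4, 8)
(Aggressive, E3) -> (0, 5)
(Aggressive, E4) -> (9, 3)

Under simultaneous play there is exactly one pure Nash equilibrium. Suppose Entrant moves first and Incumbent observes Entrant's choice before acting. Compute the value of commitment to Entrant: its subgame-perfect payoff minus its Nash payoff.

1

Solve by backward induction (Entrant leads).
- E1: BR = Moderate, leader payoff 10.
- E2: BR = Soft, leader payoff 11.
- E3: BR = Moderate, leader payoff 9.
- E4: BR = Soft, leader payoff 7.
Among 10, 11, 9, 7, the best is 11 at E2. Subgame-perfect outcome: (Soft, E2) with payoffs (10, 11).
For the simultaneous game, intersect best replies.
Incumbent's best replies: E1→Moderate; E2→Soft; E3→Moderate; E4→Soft.
Entrant's best replies: Soft→E1; Moderate→E1; Aggressive→E1.
The unique mutual best reply is (Moderate, E1), giving (8, 10).
Entrant's commitment gain: 11 − 10 = 1.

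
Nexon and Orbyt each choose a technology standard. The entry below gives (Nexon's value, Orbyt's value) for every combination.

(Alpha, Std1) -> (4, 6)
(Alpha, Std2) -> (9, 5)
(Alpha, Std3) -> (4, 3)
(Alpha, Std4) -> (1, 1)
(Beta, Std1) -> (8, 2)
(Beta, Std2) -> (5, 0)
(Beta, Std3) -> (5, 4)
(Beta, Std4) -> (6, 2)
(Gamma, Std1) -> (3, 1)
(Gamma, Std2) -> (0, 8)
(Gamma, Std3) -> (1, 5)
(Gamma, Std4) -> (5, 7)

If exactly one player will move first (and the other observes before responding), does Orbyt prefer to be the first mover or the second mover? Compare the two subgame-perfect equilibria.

first

If Nexon leads: Orbyt's best replies are Alpha→Std1, Beta→Std3, Gamma→Std2; Nexon's induced payoffs 4, 5, 0; outcome (Beta, Std3), payoffs (5, 4).
If Orbyt leads: Nexon's best replies are Std1→Beta, Std2→Alpha, Std3→Beta, Std4→Beta; Orbyt's induced payoffs 2, 5, 4, 2; outcome (Alpha, Std2), payoffs (9, 5).
Orbyt gets 5 moving first and 4 moving second, so Orbyt prefers to move first.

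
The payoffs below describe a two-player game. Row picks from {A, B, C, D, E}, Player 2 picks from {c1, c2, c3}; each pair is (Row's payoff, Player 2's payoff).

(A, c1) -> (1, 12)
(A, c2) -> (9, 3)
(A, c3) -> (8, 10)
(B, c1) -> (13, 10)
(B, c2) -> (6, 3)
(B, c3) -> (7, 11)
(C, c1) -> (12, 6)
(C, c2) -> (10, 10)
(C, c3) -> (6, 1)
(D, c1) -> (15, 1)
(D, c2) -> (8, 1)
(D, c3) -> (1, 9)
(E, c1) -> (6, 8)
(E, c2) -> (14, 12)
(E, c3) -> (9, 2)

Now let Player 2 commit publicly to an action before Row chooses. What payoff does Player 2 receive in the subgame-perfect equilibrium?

12

Solve by backward induction (Player 2 leads).
- c1 → Row plays D (best of 1, 13, 12, 15, 6); Player 2 gets 1.
- c2 → Row plays E (best of 9, 6, 10, 8, 14); Player 2 gets 12.
- c3 → Row plays E (best of 8, 7, 6, 1, 9); Player 2 gets 2.
Among 1, 12, 2, the best is 12 at c2. Subgame-perfect outcome: (E, c2) with payoffs (14, 12).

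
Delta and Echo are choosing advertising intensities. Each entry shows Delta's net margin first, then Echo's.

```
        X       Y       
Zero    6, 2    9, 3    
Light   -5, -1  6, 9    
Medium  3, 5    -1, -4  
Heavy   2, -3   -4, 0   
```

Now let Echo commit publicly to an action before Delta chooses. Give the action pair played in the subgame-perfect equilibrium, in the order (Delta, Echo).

Backward induction with Echo moving first.
- X: BR = Zero, leader payoff 2.
- Y: BR = Zero, leader payoff 3.
Among 2, 3, the best is 3 at Y. Subgame-perfect outcome: (Zero, Y) with payoffs (9, 3).

(Zero, Y)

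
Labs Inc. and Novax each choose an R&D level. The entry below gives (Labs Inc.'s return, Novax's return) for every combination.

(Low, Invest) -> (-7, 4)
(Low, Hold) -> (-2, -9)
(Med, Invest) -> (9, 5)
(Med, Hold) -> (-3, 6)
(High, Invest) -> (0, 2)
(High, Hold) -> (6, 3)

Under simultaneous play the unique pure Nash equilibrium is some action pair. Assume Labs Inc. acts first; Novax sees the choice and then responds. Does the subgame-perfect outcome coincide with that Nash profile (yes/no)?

yes

Solve by backward induction (Labs Inc. leads).
- Low: BR = Invest, leader payoff -7.
- Med: BR = Hold, leader payoff -3.
- High: BR = Hold, leader payoff 6.
Labs Inc.'s induced payoffs are -7, -3, 6, so Labs Inc. commits to High. Subgame-perfect outcome: (High, Hold) with payoffs (6, 3).
Now find the simultaneous Nash equilibrium.
Labs Inc.'s best replies: Invest→Med; Hold→High.
Novax's best replies: Low→Invest; Med→Hold; High→Hold.
Only (High, Hold) has each player best-responding; Nash payoffs (6, 3).
Sequential outcome (High, Hold) coincides with the Nash profile (High, Hold).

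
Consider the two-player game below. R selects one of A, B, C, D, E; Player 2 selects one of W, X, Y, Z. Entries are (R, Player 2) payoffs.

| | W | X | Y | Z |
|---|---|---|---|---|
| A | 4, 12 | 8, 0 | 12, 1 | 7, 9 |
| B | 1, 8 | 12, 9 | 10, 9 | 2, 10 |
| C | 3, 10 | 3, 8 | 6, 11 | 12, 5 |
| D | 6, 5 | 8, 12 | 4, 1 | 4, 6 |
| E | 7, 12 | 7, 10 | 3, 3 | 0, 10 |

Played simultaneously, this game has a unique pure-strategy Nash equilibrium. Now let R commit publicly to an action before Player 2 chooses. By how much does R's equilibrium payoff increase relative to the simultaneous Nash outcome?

Work backward from Player 2's decision.
- A: BR = W, leader payoff 4.
- B: BR = Z, leader payoff 2.
- C: BR = Y, leader payoff 6.
- D: BR = X, leader payoff 8.
- E: BR = W, leader payoff 7.
Among 4, 2, 6, 8, 7, the best is 8 at D. Subgame-perfect outcome: (D, X) with payoffs (8, 12).
For the simultaneous game, intersect best replies.
R's best replies: W→E; X→B; Y→A; Z→C.
Player 2's best replies: A→W; B→Z; C→Y; D→X; E→W.
The unique mutual best reply is (E, W), giving (7, 12).
R's commitment gain: 8 − 7 = 1.

1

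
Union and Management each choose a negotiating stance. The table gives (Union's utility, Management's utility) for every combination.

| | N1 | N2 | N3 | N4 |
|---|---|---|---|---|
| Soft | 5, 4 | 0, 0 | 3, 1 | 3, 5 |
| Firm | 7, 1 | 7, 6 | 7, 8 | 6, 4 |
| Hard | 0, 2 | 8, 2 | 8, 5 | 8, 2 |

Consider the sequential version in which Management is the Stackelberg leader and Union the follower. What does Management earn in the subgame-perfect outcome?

5

Work backward from Union's decision.
- N1: Union compares 5, 7, 0 and picks Firm; Management would get 1.
- N2: Union compares 0, 7, 8 and picks Hard; Management would get 2.
- N3: Union compares 3, 7, 8 and picks Hard; Management would get 5.
- N4: Union compares 3, 6, 8 and picks Hard; Management would get 2.
Among 1, 2, 5, 2, the best is 5 at N3. Subgame-perfect outcome: (Hard, N3) with payoffs (8, 5).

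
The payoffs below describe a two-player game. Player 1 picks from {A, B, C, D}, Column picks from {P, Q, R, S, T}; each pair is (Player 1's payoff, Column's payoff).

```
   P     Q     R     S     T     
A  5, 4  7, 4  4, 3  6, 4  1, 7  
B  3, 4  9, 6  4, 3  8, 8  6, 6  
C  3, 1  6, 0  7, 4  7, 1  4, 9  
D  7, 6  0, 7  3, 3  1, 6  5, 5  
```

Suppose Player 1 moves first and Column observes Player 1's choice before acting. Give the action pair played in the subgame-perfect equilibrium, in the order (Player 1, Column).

(B, S)

Solve by backward induction (Player 1 leads).
- A → Column plays T (best of 4, 4, 3, 4, 7); Player 1 gets 1.
- B → Column plays S (best of 4, 6, 3, 8, 6); Player 1 gets 8.
- C → Column plays T (best of 1, 0, 4, 1, 9); Player 1 gets 4.
- D → Column plays Q (best of 6, 7, 3, 6, 5); Player 1 gets 0.
Among 1, 8, 4, 0, the best is 8 at B. Subgame-perfect outcome: (B, S) with payoffs (8, 8).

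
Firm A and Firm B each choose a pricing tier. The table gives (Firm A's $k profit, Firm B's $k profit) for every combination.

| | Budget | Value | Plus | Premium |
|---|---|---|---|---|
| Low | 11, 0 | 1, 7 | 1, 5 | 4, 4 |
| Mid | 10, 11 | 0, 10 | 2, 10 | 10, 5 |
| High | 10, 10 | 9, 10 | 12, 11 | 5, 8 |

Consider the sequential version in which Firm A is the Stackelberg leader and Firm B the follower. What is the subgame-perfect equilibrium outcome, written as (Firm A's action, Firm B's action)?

(High, Plus)

Work backward from Firm B's decision.
- Low: BR = Value, leader payoff 1.
- Mid: BR = Budget, leader payoff 10.
- High: BR = Plus, leader payoff 12.
Among 1, 10, 12, the best is 12 at High. Subgame-perfect outcome: (High, Plus) with payoffs (12, 11).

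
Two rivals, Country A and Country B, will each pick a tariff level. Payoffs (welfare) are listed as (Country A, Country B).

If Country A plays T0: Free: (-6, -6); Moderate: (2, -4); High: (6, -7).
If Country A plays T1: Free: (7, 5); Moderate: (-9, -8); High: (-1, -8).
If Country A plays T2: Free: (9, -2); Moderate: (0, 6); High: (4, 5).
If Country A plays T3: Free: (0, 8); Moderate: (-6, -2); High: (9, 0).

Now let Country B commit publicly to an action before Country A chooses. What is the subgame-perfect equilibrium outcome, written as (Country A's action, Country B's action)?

Solve by backward induction (Country B leads).
- Free → Country A plays T2 (best of -6, 7, 9, 0); Country B gets -2.
- Moderate → Country A plays T0 (best of 2, -9, 0, -6); Country B gets -4.
- High → Country A plays T3 (best of 6, -1, 4, 9); Country B gets 0.
Maximizing over -2, -4, 0, Country B chooses High. Subgame-perfect outcome: (T3, High) with payoffs (9, 0).

(T3, High)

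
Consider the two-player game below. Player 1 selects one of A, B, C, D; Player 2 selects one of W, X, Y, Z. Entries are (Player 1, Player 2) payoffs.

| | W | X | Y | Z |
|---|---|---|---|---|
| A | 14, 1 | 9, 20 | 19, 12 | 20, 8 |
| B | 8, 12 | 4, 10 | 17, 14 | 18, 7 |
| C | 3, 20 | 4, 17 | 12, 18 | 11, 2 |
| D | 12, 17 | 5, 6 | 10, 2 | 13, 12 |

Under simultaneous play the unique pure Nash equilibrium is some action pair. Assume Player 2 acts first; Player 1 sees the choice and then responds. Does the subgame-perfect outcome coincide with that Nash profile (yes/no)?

Solve by backward induction (Player 2 leads).
- W: Player 1 compares 14, 8, 3, 12 and picks A; Player 2 would get 1.
- X: Player 1 compares 9, 4, 4, 5 and picks A; Player 2 would get 20.
- Y: Player 1 compares 19, 17, 12, 10 and picks A; Player 2 would get 12.
- Z: Player 1 compares 20, 18, 11, 13 and picks A; Player 2 would get 8.
Player 2's induced payoffs are 1, 20, 12, 8, so Player 2 commits to X. Subgame-perfect outcome: (A, X) with payoffs (9, 20).
For the simultaneous game, intersect best replies.
Player 1's best replies: W→A; X→A; Y→A; Z→A.
Player 2's best replies: A→X; B→Y; C→W; D→W.
Only (A, X) has each player best-responding; Nash payoffs (9, 20).
Sequential outcome (A, X) coincides with the Nash profile (A, X).

yes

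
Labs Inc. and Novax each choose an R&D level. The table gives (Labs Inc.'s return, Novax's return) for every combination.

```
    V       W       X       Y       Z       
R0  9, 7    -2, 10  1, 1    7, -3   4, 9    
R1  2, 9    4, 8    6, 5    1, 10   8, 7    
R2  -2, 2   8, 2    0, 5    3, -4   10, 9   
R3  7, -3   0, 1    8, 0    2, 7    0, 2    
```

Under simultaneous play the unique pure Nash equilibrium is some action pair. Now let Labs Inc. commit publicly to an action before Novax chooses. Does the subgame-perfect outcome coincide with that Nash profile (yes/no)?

yes

Work backward from Novax's decision.
- R0: Novax compares 7, 10, 1, -3, 9 and picks W; Labs Inc. would get -2.
- R1: Novax compares 9, 8, 5, 10, 7 and picks Y; Labs Inc. would get 1.
- R2: Novax compares 2, 2, 5, -4, 9 and picks Z; Labs Inc. would get 10.
- R3: Novax compares -3, 1, 0, 7, 2 and picks Y; Labs Inc. would get 2.
Among -2, 1, 10, 2, the best is 10 at R2. Subgame-perfect outcome: (R2, Z) with payoffs (10, 9).
Now find the simultaneous Nash equilibrium.
Labs Inc.'s best replies: V→R0; W→R2; X→R3; Y→R0; Z→R2.
Novax's best replies: R0→W; R1→Y; R2→Z; R3→Y.
The unique mutual best reply is (R2, Z), giving (10, 9).
Sequential outcome (R2, Z) coincides with the Nash profile (R2, Z).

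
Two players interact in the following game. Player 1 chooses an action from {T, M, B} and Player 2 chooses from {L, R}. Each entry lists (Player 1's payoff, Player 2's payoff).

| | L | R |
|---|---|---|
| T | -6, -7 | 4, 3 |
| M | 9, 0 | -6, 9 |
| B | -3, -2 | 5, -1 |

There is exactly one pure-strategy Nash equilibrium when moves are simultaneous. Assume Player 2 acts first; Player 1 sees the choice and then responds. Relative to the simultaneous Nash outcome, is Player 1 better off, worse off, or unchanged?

Work backward from Player 1's decision.
- L: BR = M, leader payoff 0.
- R: BR = B, leader payoff -1.
Among 0, -1, the best is 0 at L. Subgame-perfect outcome: (M, L) with payoffs (9, 0).
Now find the simultaneous Nash equilibrium.
Player 1's best replies: L→M; R→B.
Player 2's best replies: T→R; M→R; B→R.
The unique mutual best reply is (B, R), giving (5, -1).
Player 1 earns 9 sequentially versus 5 at the Nash outcome: better off.

better off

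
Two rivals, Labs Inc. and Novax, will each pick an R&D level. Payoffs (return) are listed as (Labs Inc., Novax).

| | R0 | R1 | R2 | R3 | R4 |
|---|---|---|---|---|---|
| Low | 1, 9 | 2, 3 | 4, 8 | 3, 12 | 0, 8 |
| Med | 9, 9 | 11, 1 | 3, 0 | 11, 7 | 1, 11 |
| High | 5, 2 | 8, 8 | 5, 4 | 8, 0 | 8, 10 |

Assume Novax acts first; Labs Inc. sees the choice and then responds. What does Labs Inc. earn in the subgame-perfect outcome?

Work backward from Labs Inc.'s decision.
- R0: BR = Med, leader payoff 9.
- R1: BR = Med, leader payoff 1.
- R2: BR = High, leader payoff 4.
- R3: BR = Med, leader payoff 7.
- R4: BR = High, leader payoff 10.
Maximizing over 9, 1, 4, 7, 10, Novax chooses R4. Subgame-perfect outcome: (High, R4) with payoffs (8, 10).

8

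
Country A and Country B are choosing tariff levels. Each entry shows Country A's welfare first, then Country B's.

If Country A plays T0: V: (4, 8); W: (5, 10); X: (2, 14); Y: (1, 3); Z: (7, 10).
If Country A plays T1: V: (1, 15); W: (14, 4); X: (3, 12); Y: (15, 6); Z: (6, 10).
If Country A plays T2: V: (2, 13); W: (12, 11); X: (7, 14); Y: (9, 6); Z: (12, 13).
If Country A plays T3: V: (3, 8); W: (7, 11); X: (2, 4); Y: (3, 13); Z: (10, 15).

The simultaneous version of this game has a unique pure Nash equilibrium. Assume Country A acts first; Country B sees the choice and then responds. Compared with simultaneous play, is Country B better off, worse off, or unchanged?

better off

Work backward from Country B's decision.
- T0: BR = X, leader payoff 2.
- T1: BR = V, leader payoff 1.
- T2: BR = X, leader payoff 7.
- T3: BR = Z, leader payoff 10.
Maximizing over 2, 1, 7, 10, Country A chooses T3. Subgame-perfect outcome: (T3, Z) with payoffs (10, 15).
Under simultaneous play:
Country A's best replies: V→T0; W→T1; X→T2; Y→T1; Z→T2.
Country B's best replies: T0→X; T1→V; T2→X; T3→Z.
Only (T2, X) has each player best-responding; Nash payoffs (7, 14).
Country B earns 15 sequentially versus 14 at the Nash outcome: better off.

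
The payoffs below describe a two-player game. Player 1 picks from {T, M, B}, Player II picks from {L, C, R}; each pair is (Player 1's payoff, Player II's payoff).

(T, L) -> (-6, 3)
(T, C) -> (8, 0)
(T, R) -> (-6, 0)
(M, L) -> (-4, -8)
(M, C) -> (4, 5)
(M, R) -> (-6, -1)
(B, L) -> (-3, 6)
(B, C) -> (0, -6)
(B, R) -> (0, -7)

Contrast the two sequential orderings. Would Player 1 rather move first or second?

If Player 1 leads: Player II's best replies are T→L, M→C, B→L; Player 1's induced payoffs -6, 4, -3; outcome (M, C), payoffs (4, 5).
If Player II leads: Player 1's best replies are L→B, C→T, R→B; Player II's induced payoffs 6, 0, -7; outcome (B, L), payoffs (-3, 6).
Player 1 gets 4 moving first and -3 moving second, so Player 1 prefers to move first.

first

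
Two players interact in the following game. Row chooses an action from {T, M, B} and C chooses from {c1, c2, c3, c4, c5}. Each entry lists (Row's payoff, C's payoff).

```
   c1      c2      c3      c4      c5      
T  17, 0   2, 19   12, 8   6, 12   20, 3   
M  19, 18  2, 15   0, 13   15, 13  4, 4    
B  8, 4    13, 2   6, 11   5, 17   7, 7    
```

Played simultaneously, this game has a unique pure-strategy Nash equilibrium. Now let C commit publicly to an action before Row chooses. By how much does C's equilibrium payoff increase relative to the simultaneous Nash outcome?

0

Backward induction with C moving first.
- c1: Row compares 17, 19, 8 and picks M; C would get 18.
- c2: Row compares 2, 2, 13 and picks B; C would get 2.
- c3: Row compares 12, 0, 6 and picks T; C would get 8.
- c4: Row compares 6, 15, 5 and picks M; C would get 13.
- c5: Row compares 20, 4, 7 and picks T; C would get 3.
Among 18, 2, 8, 13, 3, the best is 18 at c1. Subgame-perfect outcome: (M, c1) with payoffs (19, 18).
Under simultaneous play:
Row's best replies: c1→M; c2→B; c3→T; c4→M; c5→T.
C's best replies: T→c2; M→c1; B→c4.
The unique mutual best reply is (M, c1), giving (19, 18).
C's commitment gain: 18 − 18 = 0.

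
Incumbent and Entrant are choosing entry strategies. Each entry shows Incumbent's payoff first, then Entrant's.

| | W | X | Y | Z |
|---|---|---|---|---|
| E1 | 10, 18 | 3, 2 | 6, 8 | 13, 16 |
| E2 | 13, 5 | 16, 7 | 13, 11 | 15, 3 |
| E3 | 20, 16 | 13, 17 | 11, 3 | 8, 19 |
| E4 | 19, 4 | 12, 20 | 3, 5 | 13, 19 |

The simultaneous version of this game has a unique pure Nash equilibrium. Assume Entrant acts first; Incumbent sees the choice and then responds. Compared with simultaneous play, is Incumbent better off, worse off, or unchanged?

Backward induction with Entrant moving first.
- W → Incumbent plays E3 (best of 10, 13, 20, 19); Entrant gets 16.
- X → Incumbent plays E2 (best of 3, 16, 13, 12); Entrant gets 7.
- Y → Incumbent plays E2 (best of 6, 13, 11, 3); Entrant gets 11.
- Z → Incumbent plays E2 (best of 13, 15, 8, 13); Entrant gets 3.
Among 16, 7, 11, 3, the best is 16 at W. Subgame-perfect outcome: (E3, W) with payoffs (20, 16).
Now find the simultaneous Nash equilibrium.
Incumbent's best replies: W→E3; X→E2; Y→E2; Z→E2.
Entrant's best replies: E1→W; E2→Y; E3→Z; E4→X.
Only (E2, Y) has each player best-responding; Nash payoffs (13, 11).
Incumbent earns 20 sequentially versus 13 at the Nash outcome: better off.

better off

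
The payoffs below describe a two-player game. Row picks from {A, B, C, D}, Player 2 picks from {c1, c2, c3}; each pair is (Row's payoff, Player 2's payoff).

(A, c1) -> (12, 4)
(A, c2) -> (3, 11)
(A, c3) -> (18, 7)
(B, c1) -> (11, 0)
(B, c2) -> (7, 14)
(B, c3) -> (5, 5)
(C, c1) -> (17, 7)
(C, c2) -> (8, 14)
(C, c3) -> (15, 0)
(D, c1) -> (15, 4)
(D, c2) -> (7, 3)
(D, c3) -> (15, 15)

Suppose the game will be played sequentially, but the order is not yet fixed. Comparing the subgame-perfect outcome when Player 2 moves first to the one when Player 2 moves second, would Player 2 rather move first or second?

second

If Row leads: Player 2's best replies are A→c2, B→c2, C→c2, D→c3; Row's induced payoffs 3, 7, 8, 15; outcome (D, c3), payoffs (15, 15).
If Player 2 leads: Row's best replies are c1→C, c2→C, c3→A; Player 2's induced payoffs 7, 14, 7; outcome (C, c2), payoffs (8, 14).
Player 2 gets 14 moving first and 15 moving second, so Player 2 prefers to move second.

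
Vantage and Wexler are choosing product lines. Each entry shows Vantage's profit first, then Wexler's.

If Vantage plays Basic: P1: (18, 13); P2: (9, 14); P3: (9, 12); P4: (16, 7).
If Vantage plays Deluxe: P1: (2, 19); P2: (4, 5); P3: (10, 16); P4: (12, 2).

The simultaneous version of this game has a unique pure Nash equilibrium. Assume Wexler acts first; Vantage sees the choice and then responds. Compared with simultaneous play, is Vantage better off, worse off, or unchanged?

Backward induction with Wexler moving first.
- P1 → Vantage plays Basic (best of 18, 2); Wexler gets 13.
- P2 → Vantage plays Basic (best of 9, 4); Wexler gets 14.
- P3 → Vantage plays Deluxe (best of 9, 10); Wexler gets 16.
- P4 → Vantage plays Basic (best of 16, 12); Wexler gets 7.
Maximizing over 13, 14, 16, 7, Wexler chooses P3. Subgame-perfect outcome: (Deluxe, P3) with payoffs (10, 16).
Now find the simultaneous Nash equilibrium.
Vantage's best replies: P1→Basic; P2→Basic; P3→Deluxe; P4→Basic.
Wexler's best replies: Basic→P2; Deluxe→P1.
The unique mutual best reply is (Basic, P2), giving (9, 14).
Vantage earns 10 sequentially versus 9 at the Nash outcome: better off.

better off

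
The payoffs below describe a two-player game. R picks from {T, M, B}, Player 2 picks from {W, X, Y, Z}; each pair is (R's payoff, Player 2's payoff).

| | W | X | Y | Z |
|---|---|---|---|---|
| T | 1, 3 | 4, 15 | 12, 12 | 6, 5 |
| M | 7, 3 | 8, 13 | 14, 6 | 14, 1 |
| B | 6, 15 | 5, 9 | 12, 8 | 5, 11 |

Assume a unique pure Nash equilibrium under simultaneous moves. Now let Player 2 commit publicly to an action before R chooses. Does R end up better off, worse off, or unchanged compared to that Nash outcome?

Work backward from R's decision.
- W: R compares 1, 7, 6 and picks M; Player 2 would get 3.
- X: R compares 4, 8, 5 and picks M; Player 2 would get 13.
- Y: R compares 12, 14, 12 and picks M; Player 2 would get 6.
- Z: R compares 6, 14, 5 and picks M; Player 2 would get 1.
Player 2's induced payoffs are 3, 13, 6, 1, so Player 2 commits to X. Subgame-perfect outcome: (M, X) with payoffs (8, 13).
For the simultaneous game, intersect best replies.
R's best replies: W→M; X→M; Y→M; Z→M.
Player 2's best replies: T→X; M→X; B→W.
Only (M, X) has each player best-responding; Nash payoffs (8, 13).
R earns 8 sequentially versus 8 at the Nash outcome: unchanged.

unchanged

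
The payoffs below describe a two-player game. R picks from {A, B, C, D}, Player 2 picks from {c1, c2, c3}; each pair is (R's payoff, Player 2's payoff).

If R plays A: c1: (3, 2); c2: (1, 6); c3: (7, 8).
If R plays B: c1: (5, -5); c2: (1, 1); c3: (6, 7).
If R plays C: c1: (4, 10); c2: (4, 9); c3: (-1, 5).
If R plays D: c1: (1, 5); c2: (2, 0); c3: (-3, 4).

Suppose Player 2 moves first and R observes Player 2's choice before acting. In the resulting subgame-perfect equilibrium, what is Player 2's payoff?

9

Backward induction with Player 2 moving first.
- c1: BR = B, leader payoff -5.
- c2: BR = C, leader payoff 9.
- c3: BR = A, leader payoff 8.
Player 2's induced payoffs are -5, 9, 8, so Player 2 commits to c2. Subgame-perfect outcome: (C, c2) with payoffs (4, 9).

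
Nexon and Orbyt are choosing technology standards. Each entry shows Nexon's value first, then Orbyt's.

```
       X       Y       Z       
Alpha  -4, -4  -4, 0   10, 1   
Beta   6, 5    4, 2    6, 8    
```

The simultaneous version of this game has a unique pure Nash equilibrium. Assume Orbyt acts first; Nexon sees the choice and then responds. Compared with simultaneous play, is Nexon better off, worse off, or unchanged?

worse off

Work backward from Nexon's decision.
- X: Nexon compares -4, 6 and picks Beta; Orbyt would get 5.
- Y: Nexon compares -4, 4 and picks Beta; Orbyt would get 2.
- Z: Nexon compares 10, 6 and picks Alpha; Orbyt would get 1.
Among 5, 2, 1, the best is 5 at X. Subgame-perfect outcome: (Beta, X) with payoffs (6, 5).
Under simultaneous play:
Nexon's best replies: X→Beta; Y→Beta; Z→Alpha.
Orbyt's best replies: Alpha→Z; Beta→Z.
The unique mutual best reply is (Alpha, Z), giving (10, 1).
Nexon earns 6 sequentially versus 10 at the Nash outcome: worse off.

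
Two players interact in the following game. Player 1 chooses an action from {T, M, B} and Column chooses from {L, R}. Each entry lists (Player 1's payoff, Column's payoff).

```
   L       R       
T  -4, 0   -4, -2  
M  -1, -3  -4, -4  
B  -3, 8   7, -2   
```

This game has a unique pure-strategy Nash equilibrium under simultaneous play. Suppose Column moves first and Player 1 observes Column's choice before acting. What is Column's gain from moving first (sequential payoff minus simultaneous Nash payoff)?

1

Backward induction with Column moving first.
- L: Player 1 compares -4, -1, -3 and picks M; Column would get -3.
- R: Player 1 compares -4, -4, 7 and picks B; Column would get -2.
Column's induced payoffs are -3, -2, so Column commits to R. Subgame-perfect outcome: (B, R) with payoffs (7, -2).
Under simultaneous play:
Player 1's best replies: L→M; R→B.
Column's best replies: T→L; M→L; B→L.
Only (M, L) has each player best-responding; Nash payoffs (-1, -3).
Column's commitment gain: -2 − -3 = 1.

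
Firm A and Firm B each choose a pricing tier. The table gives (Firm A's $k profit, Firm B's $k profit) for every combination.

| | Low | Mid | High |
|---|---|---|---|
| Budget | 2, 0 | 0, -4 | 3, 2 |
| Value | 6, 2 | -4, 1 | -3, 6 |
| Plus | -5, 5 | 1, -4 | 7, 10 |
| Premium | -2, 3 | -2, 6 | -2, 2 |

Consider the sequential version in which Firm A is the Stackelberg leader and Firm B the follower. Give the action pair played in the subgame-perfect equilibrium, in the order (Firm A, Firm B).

Firm B best-responds to each possible Firm A move:
- Budget → Firm B plays High (best of 0, -4, 2); Firm A gets 3.
- Value → Firm B plays High (best of 2, 1, 6); Firm A gets -3.
- Plus → Firm B plays High (best of 5, -4, 10); Firm A gets 7.
- Premium → Firm B plays Mid (best of 3, 6, 2); Firm A gets -2.
Maximizing over 3, -3, 7, -2, Firm A chooses Plus. Subgame-perfect outcome: (Plus, High) with payoffs (7, 10).

(Plus, High)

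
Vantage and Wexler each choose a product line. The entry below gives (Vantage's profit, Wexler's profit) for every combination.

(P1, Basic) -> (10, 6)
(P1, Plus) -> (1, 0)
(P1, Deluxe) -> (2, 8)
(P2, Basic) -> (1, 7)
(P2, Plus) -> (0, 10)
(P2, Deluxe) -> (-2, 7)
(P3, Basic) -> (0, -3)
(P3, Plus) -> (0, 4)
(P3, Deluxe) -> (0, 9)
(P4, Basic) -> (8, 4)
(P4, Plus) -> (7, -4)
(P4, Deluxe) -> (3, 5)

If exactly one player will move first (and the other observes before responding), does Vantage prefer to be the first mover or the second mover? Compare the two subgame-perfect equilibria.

If Vantage leads: Wexler's best replies are P1→Deluxe, P2→Plus, P3→Deluxe, P4→Deluxe; Vantage's induced payoffs 2, 0, 0, 3; outcome (P4, Deluxe), payoffs (3, 5).
If Wexler leads: Vantage's best replies are Basic→P1, Plus→P4, Deluxe→P4; Wexler's induced payoffs 6, -4, 5; outcome (P1, Basic), payoffs (10, 6).
Vantage gets 3 moving first and 10 moving second, so Vantage prefers to move second.

second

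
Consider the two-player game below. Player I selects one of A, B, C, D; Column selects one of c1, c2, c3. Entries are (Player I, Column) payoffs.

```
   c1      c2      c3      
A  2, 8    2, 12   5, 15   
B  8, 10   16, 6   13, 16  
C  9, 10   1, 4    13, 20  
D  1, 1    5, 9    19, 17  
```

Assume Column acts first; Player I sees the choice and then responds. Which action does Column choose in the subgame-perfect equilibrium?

Player I best-responds to each possible Column move:
- c1: Player I compares 2, 8, 9, 1 and picks C; Column would get 10.
- c2: Player I compares 2, 16, 1, 5 and picks B; Column would get 6.
- c3: Player I compares 5, 13, 13, 19 and picks D; Column would get 17.
Column's induced payoffs are 10, 6, 17, so Column commits to c3. Subgame-perfect outcome: (D, c3) with payoffs (19, 17).

c3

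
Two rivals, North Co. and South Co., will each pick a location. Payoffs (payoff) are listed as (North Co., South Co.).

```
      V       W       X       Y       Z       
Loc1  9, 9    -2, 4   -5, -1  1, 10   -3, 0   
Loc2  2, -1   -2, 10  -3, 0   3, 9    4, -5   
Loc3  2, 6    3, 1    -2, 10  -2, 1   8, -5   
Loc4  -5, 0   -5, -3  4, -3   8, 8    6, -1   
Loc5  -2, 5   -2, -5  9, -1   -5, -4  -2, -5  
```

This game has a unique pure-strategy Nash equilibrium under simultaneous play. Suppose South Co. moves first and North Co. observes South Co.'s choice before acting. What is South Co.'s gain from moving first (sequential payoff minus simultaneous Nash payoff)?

1

Backward induction with South Co. moving first.
- V: BR = Loc1, leader payoff 9.
- W: BR = Loc3, leader payoff 1.
- X: BR = Loc5, leader payoff -1.
- Y: BR = Loc4, leader payoff 8.
- Z: BR = Loc3, leader payoff -5.
Maximizing over 9, 1, -1, 8, -5, South Co. chooses V. Subgame-perfect outcome: (Loc1, V) with payoffs (9, 9).
Now find the simultaneous Nash equilibrium.
North Co.'s best replies: V→Loc1; W→Loc3; X→Loc5; Y→Loc4; Z→Loc3.
South Co.'s best replies: Loc1→Y; Loc2→W; Loc3→X; Loc4→Y; Loc5→V.
Only (Loc4, Y) has each player best-responding; Nash payoffs (8, 8).
South Co.'s commitment gain: 9 − 8 = 1.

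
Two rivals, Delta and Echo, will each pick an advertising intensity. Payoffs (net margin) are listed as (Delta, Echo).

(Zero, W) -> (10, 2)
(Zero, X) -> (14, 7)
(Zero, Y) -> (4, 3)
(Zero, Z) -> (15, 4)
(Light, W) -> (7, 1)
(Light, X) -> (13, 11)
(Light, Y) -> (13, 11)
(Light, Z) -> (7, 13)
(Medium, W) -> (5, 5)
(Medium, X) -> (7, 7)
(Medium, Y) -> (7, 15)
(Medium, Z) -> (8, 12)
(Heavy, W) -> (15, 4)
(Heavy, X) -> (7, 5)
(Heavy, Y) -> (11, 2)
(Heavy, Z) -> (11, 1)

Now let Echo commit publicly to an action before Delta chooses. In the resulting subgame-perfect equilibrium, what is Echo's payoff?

11

Delta best-responds to each possible Echo move:
- W: Delta compares 10, 7, 5, 15 and picks Heavy; Echo would get 4.
- X: Delta compares 14, 13, 7, 7 and picks Zero; Echo would get 7.
- Y: Delta compares 4, 13, 7, 11 and picks Light; Echo would get 11.
- Z: Delta compares 15, 7, 8, 11 and picks Zero; Echo would get 4.
Among 4, 7, 11, 4, the best is 11 at Y. Subgame-perfect outcome: (Light, Y) with payoffs (13, 11).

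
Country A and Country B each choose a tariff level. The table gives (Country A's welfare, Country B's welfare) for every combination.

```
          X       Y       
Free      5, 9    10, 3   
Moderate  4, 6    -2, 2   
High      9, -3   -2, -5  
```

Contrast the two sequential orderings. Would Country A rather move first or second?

If Country A leads: Country B's best replies are Free→X, Moderate→X, High→X; Country A's induced payoffs 5, 4, 9; outcome (High, X), payoffs (9, -3).
If Country B leads: Country A's best replies are X→High, Y→Free; Country B's induced payoffs -3, 3; outcome (Free, Y), payoffs (10, 3).
Country A gets 9 moving first and 10 moving second, so Country A prefers to move second.

second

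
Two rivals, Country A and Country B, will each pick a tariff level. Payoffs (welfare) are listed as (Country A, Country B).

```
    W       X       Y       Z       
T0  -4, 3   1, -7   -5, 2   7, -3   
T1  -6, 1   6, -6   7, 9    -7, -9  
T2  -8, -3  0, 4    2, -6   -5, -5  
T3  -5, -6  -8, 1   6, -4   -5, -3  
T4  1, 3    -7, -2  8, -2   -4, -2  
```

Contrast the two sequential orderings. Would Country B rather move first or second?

second

If Country A leads: Country B's best replies are T0→W, T1→Y, T2→X, T3→X, T4→W; Country A's induced payoffs -4, 7, 0, -8, 1; outcome (T1, Y), payoffs (7, 9).
If Country B leads: Country A's best replies are W→T4, X→T1, Y→T4, Z→T0; Country B's induced payoffs 3, -6, -2, -3; outcome (T4, W), payoffs (1, 3).
Country B gets 3 moving first and 9 moving second, so Country B prefers to move second.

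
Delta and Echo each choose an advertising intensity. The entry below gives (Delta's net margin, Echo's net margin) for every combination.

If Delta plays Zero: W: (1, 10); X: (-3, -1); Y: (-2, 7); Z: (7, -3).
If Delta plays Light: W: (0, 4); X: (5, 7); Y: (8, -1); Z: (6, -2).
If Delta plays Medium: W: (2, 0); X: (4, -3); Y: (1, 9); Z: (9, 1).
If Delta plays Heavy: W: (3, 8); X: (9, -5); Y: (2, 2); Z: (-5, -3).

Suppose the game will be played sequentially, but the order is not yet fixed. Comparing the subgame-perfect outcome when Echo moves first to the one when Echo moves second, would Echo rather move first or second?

If Delta leads: Echo's best replies are Zero→W, Light→X, Medium→Y, Heavy→W; Delta's induced payoffs 1, 5, 1, 3; outcome (Light, X), payoffs (5, 7).
If Echo leads: Delta's best replies are W→Heavy, X→Heavy, Y→Light, Z→Medium; Echo's induced payoffs 8, -5, -1, 1; outcome (Heavy, W), payoffs (3, 8).
Echo gets 8 moving first and 7 moving second, so Echo prefers to move first.

first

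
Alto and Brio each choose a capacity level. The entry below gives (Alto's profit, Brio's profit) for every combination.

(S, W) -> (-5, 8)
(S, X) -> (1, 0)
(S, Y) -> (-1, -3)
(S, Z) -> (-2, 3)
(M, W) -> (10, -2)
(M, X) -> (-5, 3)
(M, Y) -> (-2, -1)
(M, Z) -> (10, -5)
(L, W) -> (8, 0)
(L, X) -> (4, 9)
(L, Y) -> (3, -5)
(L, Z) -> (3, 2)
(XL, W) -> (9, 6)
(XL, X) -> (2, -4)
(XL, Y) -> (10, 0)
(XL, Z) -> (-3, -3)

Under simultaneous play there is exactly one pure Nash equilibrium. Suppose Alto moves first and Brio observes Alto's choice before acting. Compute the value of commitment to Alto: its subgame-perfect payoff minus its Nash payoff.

5

Brio best-responds to each possible Alto move:
- S → Brio plays W (best of 8, 0, -3, 3); Alto gets -5.
- M → Brio plays X (best of -2, 3, -1, -5); Alto gets -5.
- L → Brio plays X (best of 0, 9, -5, 2); Alto gets 4.
- XL → Brio plays W (best of 6, -4, 0, -3); Alto gets 9.
Maximizing over -5, -5, 4, 9, Alto chooses XL. Subgame-perfect outcome: (XL, W) with payoffs (9, 6).
For the simultaneous game, intersect best replies.
Alto's best replies: W→M; X→L; Y→XL; Z→M.
Brio's best replies: S→W; M→X; L→X; XL→W.
The unique mutual best reply is (L, X), giving (4, 9).
Alto's commitment gain: 9 − 4 = 5.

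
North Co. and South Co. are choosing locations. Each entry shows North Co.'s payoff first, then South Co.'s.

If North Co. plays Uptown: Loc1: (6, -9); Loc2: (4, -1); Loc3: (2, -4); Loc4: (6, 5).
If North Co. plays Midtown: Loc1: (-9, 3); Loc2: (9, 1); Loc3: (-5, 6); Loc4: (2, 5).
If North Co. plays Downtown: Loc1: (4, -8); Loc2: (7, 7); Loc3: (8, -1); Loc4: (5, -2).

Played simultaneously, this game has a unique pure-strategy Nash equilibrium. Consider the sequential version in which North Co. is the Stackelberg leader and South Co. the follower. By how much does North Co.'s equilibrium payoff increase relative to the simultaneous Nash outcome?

Work backward from South Co.'s decision.
- Uptown: BR = Loc4, leader payoff 6.
- Midtown: BR = Loc3, leader payoff -5.
- Downtown: BR = Loc2, leader payoff 7.
Maximizing over 6, -5, 7, North Co. chooses Downtown. Subgame-perfect outcome: (Downtown, Loc2) with payoffs (7, 7).
For the simultaneous game, intersect best replies.
North Co.'s best replies: Loc1→Uptown; Loc2→Midtown; Loc3→Downtown; Loc4→Uptown.
South Co.'s best replies: Uptown→Loc4; Midtown→Loc3; Downtown→Loc2.
Only (Uptown, Loc4) has each player best-responding; Nash payoffs (6, 5).
North Co.'s commitment gain: 7 − 6 = 1.

1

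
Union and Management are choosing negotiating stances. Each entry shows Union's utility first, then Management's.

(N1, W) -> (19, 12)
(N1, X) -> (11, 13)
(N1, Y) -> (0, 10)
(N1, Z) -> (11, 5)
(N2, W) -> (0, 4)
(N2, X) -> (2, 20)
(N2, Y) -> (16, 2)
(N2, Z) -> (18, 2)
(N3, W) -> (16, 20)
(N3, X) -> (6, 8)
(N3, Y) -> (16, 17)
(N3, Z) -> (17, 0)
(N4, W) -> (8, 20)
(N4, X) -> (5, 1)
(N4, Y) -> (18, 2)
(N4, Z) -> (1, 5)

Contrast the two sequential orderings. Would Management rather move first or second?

second

If Union leads: Management's best replies are N1→X, N2→X, N3→W, N4→W; Union's induced payoffs 11, 2, 16, 8; outcome (N3, W), payoffs (16, 20).
If Management leads: Union's best replies are W→N1, X→N1, Y→N4, Z→N2; Management's induced payoffs 12, 13, 2, 2; outcome (N1, X), payoffs (11, 13).
Management gets 13 moving first and 20 moving second, so Management prefers to move second.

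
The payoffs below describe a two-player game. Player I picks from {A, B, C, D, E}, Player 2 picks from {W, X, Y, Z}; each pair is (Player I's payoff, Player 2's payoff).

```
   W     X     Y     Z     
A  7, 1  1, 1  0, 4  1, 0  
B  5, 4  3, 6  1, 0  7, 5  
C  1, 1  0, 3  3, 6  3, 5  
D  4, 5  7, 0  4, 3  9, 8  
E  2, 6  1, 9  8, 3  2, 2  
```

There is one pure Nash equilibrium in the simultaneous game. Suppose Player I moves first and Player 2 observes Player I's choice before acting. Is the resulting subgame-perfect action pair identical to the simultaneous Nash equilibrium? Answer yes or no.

yes

Solve by backward induction (Player I leads).
- A: BR = Y, leader payoff 0.
- B: BR = X, leader payoff 3.
- C: BR = Y, leader payoff 3.
- D: BR = Z, leader payoff 9.
- E: BR = X, leader payoff 1.
Maximizing over 0, 3, 3, 9, 1, Player I chooses D. Subgame-perfect outcome: (D, Z) with payoffs (9, 8).
Under simultaneous play:
Player I's best replies: W→A; X→D; Y→E; Z→D.
Player 2's best replies: A→Y; B→X; C→Y; D→Z; E→X.
The unique mutual best reply is (D, Z), giving (9, 8).
Sequential outcome (D, Z) coincides with the Nash profile (D, Z).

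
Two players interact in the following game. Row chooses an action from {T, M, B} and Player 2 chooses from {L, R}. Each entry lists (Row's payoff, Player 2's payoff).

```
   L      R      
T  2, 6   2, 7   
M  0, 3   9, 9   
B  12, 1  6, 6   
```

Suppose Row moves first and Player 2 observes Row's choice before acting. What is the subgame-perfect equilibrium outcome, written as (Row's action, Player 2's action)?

Work backward from Player 2's decision.
- T → Player 2 plays R (best of 6, 7); Row gets 2.
- M → Player 2 plays R (best of 3, 9); Row gets 9.
- B → Player 2 plays R (best of 1, 6); Row gets 6.
Row's induced payoffs are 2, 9, 6, so Row commits to M. Subgame-perfect outcome: (M, R) with payoffs (9, 9).

(M, R)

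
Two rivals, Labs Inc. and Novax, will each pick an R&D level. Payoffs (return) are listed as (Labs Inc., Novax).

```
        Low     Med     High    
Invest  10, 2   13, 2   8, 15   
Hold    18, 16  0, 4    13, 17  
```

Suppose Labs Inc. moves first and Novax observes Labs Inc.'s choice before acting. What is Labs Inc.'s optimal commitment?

Work backward from Novax's decision.
- Invest: BR = High, leader payoff 8.
- Hold: BR = High, leader payoff 13.
Among 8, 13, the best is 13 at Hold. Subgame-perfect outcome: (Hold, High) with payoffs (13, 17).

Hold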